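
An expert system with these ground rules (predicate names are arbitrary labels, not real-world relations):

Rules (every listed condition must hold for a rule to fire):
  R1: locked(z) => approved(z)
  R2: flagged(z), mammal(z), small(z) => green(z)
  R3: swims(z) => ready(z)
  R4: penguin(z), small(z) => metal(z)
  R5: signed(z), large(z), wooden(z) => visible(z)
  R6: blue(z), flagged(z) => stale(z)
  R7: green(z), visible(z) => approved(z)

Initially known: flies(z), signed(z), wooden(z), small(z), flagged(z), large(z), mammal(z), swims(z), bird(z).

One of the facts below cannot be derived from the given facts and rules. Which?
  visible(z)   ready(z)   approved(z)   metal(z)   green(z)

metal(z)

Round 1: R2 [flagged(z), mammal(z), small(z) => green(z)]; R3 [swims(z) => ready(z)]; R5 [signed(z), large(z), wooden(z) => visible(z)]. New: green(z), ready(z), visible(z).
Round 2: R7 [green(z), visible(z) => approved(z)]. New: approved(z).
Derived: approved(z) (round 2), green(z) (round 1), ready(z) (round 1), visible(z) (round 1). metal(z) never appears in any round.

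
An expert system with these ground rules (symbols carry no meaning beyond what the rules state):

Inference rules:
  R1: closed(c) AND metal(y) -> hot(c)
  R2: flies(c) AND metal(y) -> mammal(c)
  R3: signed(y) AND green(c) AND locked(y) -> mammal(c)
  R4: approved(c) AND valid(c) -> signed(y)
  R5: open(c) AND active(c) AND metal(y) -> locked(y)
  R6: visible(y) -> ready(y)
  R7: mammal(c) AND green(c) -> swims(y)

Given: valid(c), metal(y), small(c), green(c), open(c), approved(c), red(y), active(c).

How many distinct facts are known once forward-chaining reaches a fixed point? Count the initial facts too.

Round 1: R4 [approved(c) AND valid(c) -> signed(y)]; R5 [open(c) AND active(c) AND metal(y) -> locked(y)]. New: signed(y), locked(y).
Round 2: R3 [signed(y) AND green(c) AND locked(y) -> mammal(c)]. New: mammal(c).
Round 3: R7 [mammal(c) AND green(c) -> swims(y)]. New: swims(y).
Closure: {active(c), approved(c), green(c), locked(y), mammal(c), metal(y), open(c), red(y), signed(y), small(c), swims(y), valid(c)} — 12 facts.

12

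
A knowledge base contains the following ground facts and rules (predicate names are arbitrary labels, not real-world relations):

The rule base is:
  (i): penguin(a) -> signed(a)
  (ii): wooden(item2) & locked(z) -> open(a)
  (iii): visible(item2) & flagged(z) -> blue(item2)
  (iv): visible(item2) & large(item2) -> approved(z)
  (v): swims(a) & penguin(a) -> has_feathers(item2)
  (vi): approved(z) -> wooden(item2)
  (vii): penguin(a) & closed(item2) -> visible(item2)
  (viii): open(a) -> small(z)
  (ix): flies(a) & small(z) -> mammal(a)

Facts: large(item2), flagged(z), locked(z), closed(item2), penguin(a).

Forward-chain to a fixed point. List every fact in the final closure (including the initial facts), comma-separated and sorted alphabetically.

[1] (i) [penguin(a) -> signed(a)]; (vii) [penguin(a) & closed(item2) -> visible(item2)]. ⇒ new: signed(a), visible(item2).
[2] (iii) [visible(item2) & flagged(z) -> blue(item2)]; (iv) [visible(item2) & large(item2) -> approved(z)]. ⇒ new: blue(item2), approved(z).
[3] (vi) [approved(z) -> wooden(item2)]. ⇒ new: wooden(item2).
[4] (ii) [wooden(item2) & locked(z) -> open(a)]. ⇒ new: open(a).
[5] (viii) [open(a) -> small(z)]. ⇒ new: small(z).

approved(z), blue(item2), closed(item2), flagged(z), large(item2), locked(z), open(a), penguin(a), signed(a), small(z), visible(item2), wooden(item2)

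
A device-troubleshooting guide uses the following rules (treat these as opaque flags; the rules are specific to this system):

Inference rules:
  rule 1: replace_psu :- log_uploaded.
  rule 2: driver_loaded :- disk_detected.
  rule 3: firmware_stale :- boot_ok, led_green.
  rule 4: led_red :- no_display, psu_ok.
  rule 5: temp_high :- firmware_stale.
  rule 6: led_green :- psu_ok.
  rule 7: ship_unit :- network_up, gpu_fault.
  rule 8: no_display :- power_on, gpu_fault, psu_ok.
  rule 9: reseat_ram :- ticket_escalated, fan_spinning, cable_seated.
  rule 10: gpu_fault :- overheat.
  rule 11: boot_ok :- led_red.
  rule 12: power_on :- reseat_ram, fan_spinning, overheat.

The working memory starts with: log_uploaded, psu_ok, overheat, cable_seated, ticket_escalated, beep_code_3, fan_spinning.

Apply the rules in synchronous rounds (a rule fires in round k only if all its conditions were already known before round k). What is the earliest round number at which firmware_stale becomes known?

6

[1] rule 1 [replace_psu :- log_uploaded.]; rule 6 [led_green :- psu_ok.]; rule 9 [reseat_ram :- ticket_escalated, fan_spinning, cable_seated.]; rule 10 [gpu_fault :- overheat.]. ⇒ new: replace_psu, led_green, reseat_ram, gpu_fault.
[2] rule 12 [power_on :- reseat_ram, fan_spinning, overheat.]. ⇒ new: power_on.
[3] rule 8 [no_display :- power_on, gpu_fault, psu_ok.]. ⇒ new: no_display.
[4] rule 4 [led_red :- no_display, psu_ok.]. ⇒ new: led_red.
[5] rule 11 [boot_ok :- led_red.]. ⇒ new: boot_ok.
[6] rule 3 [firmware_stale :- boot_ok, led_green.]. ⇒ new: firmware_stale.
firmware_stale first appears in round 6.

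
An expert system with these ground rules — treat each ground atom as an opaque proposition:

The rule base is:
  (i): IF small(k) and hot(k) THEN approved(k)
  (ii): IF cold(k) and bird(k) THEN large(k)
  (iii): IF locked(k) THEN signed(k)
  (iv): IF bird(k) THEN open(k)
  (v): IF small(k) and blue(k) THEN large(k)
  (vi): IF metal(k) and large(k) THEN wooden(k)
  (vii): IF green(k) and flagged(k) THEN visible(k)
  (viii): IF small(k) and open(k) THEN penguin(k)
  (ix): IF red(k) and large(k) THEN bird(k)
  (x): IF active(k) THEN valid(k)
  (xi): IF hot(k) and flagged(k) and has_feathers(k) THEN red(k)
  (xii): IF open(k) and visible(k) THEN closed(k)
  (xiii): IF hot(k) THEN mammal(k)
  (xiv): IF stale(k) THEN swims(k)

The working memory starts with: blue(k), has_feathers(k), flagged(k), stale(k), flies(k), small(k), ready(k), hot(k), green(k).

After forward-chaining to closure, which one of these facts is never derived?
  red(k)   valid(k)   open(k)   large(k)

Round 1: (i) [IF small(k) and hot(k) THEN approved(k)]; (v) [IF small(k) and blue(k) THEN large(k)]; (vii) [IF green(k) and flagged(k) THEN visible(k)]; (xi) [IF hot(k) and flagged(k) and has_feathers(k) THEN red(k)]; (xiii) [IF hot(k) THEN mammal(k)]; (xiv) [IF stale(k) THEN swims(k)]. New: approved(k), large(k), visible(k), red(k), mammal(k), swims(k).
Round 2: (ix) [IF red(k) and large(k) THEN bird(k)]. New: bird(k).
Round 3: (iv) [IF bird(k) THEN open(k)]. New: open(k).
Round 4: (viii) [IF small(k) and open(k) THEN penguin(k)]; (xii) [IF open(k) and visible(k) THEN closed(k)]. New: penguin(k), closed(k).
Derived: large(k) (round 1), red(k) (round 1), open(k) (round 3). valid(k) never appears in any round.

valid(k)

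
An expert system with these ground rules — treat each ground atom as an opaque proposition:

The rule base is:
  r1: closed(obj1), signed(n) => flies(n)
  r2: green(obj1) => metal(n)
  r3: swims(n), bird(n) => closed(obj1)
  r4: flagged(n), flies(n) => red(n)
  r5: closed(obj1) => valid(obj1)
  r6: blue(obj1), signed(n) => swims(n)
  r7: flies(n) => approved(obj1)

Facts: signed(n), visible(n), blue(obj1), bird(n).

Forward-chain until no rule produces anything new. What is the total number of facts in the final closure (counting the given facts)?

Round 1 fires r6, giving swims(n).
Round 2 fires r3, giving closed(obj1).
Round 3 fires r1, r5, giving flies(n), valid(obj1).
Round 4 fires r7, giving approved(obj1).
Closure: {approved(obj1), bird(n), blue(obj1), closed(obj1), flies(n), signed(n), swims(n), valid(obj1), visible(n)} — 9 facts.

9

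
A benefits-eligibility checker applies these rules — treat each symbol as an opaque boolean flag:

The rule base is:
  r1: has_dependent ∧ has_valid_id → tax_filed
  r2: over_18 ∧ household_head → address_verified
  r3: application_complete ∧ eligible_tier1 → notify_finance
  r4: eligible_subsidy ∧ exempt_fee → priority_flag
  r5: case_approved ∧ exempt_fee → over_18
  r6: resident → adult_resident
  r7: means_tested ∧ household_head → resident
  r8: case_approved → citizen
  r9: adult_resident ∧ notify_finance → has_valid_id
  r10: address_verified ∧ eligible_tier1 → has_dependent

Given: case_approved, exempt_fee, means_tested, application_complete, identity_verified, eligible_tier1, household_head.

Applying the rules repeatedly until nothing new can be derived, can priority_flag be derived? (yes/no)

no

[1] r3 [application_complete ∧ eligible_tier1 → notify_finance]; r5 [case_approved ∧ exempt_fee → over_18]; r7 [means_tested ∧ household_head → resident]; r8 [case_approved → citizen]. ⇒ new: notify_finance, over_18, resident, citizen.
[2] r2 [over_18 ∧ household_head → address_verified]; r6 [resident → adult_resident]. ⇒ new: address_verified, adult_resident.
[3] r9 [adult_resident ∧ notify_finance → has_valid_id]; r10 [address_verified ∧ eligible_tier1 → has_dependent]. ⇒ new: has_valid_id, has_dependent.
[4] r1 [has_dependent ∧ has_valid_id → tax_filed]. ⇒ new: tax_filed.
Fixed point reached. priority_flag is concluded only by r4; r4 needs eligible_subsidy (never derived).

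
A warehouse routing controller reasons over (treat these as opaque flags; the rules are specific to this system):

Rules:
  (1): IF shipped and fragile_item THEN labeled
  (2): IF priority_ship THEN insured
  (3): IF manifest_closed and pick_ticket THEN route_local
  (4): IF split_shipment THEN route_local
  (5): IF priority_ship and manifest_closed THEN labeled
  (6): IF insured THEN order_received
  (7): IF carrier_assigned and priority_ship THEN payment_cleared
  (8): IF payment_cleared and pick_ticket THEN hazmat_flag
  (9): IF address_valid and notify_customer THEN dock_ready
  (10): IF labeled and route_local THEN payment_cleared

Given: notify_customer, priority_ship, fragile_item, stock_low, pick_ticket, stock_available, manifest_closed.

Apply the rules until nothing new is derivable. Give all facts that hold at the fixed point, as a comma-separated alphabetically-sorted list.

fragile_item, hazmat_flag, insured, labeled, manifest_closed, notify_customer, order_received, payment_cleared, pick_ticket, priority_ship, route_local, stock_available, stock_low

[1] (2) [IF priority_ship THEN insured]; (3) [IF manifest_closed and pick_ticket THEN route_local]; (5) [IF priority_ship and manifest_closed THEN labeled]. ⇒ new: insured, route_local, labeled.
[2] (6) [IF insured THEN order_received]; (10) [IF labeled and route_local THEN payment_cleared]. ⇒ new: order_received, payment_cleared.
[3] (8) [IF payment_cleared and pick_ticket THEN hazmat_flag]. ⇒ new: hazmat_flag.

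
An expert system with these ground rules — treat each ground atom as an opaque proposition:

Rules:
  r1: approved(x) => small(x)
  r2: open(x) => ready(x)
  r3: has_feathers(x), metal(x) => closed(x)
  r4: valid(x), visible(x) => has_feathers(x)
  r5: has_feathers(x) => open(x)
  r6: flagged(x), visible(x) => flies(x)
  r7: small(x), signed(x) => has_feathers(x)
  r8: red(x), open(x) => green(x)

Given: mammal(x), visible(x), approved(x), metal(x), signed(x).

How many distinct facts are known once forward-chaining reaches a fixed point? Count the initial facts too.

Round 1: r1 [approved(x) => small(x)]. Adds small(x).
Round 2: r7 [small(x), signed(x) => has_feathers(x)]. Adds has_feathers(x).
Round 3: r3 [has_feathers(x), metal(x) => closed(x)]; r5 [has_feathers(x) => open(x)]. Adds closed(x), open(x).
Round 4: r2 [open(x) => ready(x)]. Adds ready(x).
Closure: {approved(x), closed(x), has_feathers(x), mammal(x), metal(x), open(x), ready(x), signed(x), small(x), visible(x)} — 10 facts.

10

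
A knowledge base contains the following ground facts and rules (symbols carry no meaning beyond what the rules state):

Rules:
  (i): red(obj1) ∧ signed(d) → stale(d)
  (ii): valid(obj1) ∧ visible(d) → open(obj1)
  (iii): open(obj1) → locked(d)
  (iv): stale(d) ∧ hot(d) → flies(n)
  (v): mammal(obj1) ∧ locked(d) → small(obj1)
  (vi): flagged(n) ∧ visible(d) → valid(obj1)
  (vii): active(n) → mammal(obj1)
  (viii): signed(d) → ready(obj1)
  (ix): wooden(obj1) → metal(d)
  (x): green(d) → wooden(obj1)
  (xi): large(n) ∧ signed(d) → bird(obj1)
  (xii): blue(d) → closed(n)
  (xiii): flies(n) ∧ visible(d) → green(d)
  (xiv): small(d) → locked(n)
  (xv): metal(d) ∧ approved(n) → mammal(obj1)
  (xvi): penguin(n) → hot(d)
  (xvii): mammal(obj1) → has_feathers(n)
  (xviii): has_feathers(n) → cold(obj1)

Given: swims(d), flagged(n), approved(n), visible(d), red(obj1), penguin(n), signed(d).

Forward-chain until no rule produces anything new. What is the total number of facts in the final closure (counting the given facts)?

21

Round 1: (i) [red(obj1) ∧ signed(d) → stale(d)]; (vi) [flagged(n) ∧ visible(d) → valid(obj1)]; (viii) [signed(d) → ready(obj1)]; (xvi) [penguin(n) → hot(d)]. Adds stale(d), valid(obj1), ready(obj1), hot(d).
Round 2: (ii) [valid(obj1) ∧ visible(d) → open(obj1)]; (iv) [stale(d) ∧ hot(d) → flies(n)]. Adds open(obj1), flies(n).
Round 3: (iii) [open(obj1) → locked(d)]; (xiii) [flies(n) ∧ visible(d) → green(d)]. Adds locked(d), green(d).
Round 4: (x) [green(d) → wooden(obj1)]. Adds wooden(obj1).
Round 5: (ix) [wooden(obj1) → metal(d)]. Adds metal(d).
Round 6: (xv) [metal(d) ∧ approved(n) → mammal(obj1)]. Adds mammal(obj1).
Round 7: (v) [mammal(obj1) ∧ locked(d) → small(obj1)]; (xvii) [mammal(obj1) → has_feathers(n)]. Adds small(obj1), has_feathers(n).
Round 8: (xviii) [has_feathers(n) → cold(obj1)]. Adds cold(obj1).
Closure: {approved(n), cold(obj1), flagged(n), flies(n), green(d), has_feathers(n), hot(d), locked(d), mammal(obj1), metal(d), open(obj1), penguin(n), ready(obj1), red(obj1), signed(d), small(obj1), stale(d), swims(d), valid(obj1), visible(d), wooden(obj1)} — 21 facts.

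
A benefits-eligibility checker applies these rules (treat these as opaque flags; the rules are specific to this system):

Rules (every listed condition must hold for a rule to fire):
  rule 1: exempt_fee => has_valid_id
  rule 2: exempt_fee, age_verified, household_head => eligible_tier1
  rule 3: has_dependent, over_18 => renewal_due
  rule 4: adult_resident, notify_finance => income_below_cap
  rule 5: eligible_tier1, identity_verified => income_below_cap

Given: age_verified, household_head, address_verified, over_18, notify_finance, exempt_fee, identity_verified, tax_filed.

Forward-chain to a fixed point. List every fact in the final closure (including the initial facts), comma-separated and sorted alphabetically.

Round 1: rule 1 [exempt_fee => has_valid_id]; rule 2 [exempt_fee, age_verified, household_head => eligible_tier1]. Adds has_valid_id, eligible_tier1.
Round 2: rule 5 [eligible_tier1, identity_verified => income_below_cap]. Adds income_below_cap.

address_verified, age_verified, eligible_tier1, exempt_fee, has_valid_id, household_head, identity_verified, income_below_cap, notify_finance, over_18, tax_filed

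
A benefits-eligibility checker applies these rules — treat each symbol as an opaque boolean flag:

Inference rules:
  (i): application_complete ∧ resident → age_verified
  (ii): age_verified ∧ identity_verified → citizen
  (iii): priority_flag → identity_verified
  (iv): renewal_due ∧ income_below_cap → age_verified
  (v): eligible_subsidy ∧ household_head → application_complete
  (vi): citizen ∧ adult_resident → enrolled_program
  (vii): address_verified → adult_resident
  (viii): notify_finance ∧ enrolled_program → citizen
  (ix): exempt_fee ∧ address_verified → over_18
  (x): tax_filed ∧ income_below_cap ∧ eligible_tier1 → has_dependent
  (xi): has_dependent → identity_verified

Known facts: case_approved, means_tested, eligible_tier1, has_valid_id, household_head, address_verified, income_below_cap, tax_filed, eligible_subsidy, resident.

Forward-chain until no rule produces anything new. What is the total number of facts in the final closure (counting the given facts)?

17

Round 1: (v) [eligible_subsidy ∧ household_head → application_complete]; (vii) [address_verified → adult_resident]; (x) [tax_filed ∧ income_below_cap ∧ eligible_tier1 → has_dependent]. Adds application_complete, adult_resident, has_dependent.
Round 2: (i) [application_complete ∧ resident → age_verified]; (xi) [has_dependent → identity_verified]. Adds age_verified, identity_verified.
Round 3: (ii) [age_verified ∧ identity_verified → citizen]. Adds citizen.
Round 4: (vi) [citizen ∧ adult_resident → enrolled_program]. Adds enrolled_program.
Closure: {address_verified, adult_resident, age_verified, application_complete, case_approved, citizen, eligible_subsidy, eligible_tier1, enrolled_program, has_dependent, has_valid_id, household_head, identity_verified, income_below_cap, means_tested, resident, tax_filed} — 17 facts.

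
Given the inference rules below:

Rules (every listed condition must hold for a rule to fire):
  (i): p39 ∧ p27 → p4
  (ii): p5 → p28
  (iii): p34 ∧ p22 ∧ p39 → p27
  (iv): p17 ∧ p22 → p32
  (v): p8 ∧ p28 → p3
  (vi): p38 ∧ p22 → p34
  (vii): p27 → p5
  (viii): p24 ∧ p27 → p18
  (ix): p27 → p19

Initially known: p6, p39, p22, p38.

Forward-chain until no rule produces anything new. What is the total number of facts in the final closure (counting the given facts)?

Round 1: (vi) [p38 ∧ p22 → p34]. New: p34.
Round 2: (iii) [p34 ∧ p22 ∧ p39 → p27]. New: p27.
Round 3: (i) [p39 ∧ p27 → p4]; (vii) [p27 → p5]; (ix) [p27 → p19]. New: p4, p5, p19.
Round 4: (ii) [p5 → p28]. New: p28.
Closure: {p19, p22, p27, p28, p34, p38, p39, p4, p5, p6} — 10 facts.

10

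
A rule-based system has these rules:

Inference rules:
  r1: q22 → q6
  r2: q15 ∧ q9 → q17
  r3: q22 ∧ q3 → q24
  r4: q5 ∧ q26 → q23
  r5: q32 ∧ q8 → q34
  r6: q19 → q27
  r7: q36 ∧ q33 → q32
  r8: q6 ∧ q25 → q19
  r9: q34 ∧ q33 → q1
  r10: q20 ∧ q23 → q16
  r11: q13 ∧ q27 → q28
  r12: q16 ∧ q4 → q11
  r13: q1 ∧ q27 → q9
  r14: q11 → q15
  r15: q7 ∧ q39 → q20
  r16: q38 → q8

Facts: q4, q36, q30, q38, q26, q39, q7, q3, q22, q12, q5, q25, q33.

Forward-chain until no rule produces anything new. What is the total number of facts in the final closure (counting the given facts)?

Round 1: r1 [q22 → q6]; r3 [q22 ∧ q3 → q24]; r4 [q5 ∧ q26 → q23]; r7 [q36 ∧ q33 → q32]; r15 [q7 ∧ q39 → q20]; r16 [q38 → q8]. New: q6, q24, q23, q32, q20, q8.
Round 2: r5 [q32 ∧ q8 → q34]; r8 [q6 ∧ q25 → q19]; r10 [q20 ∧ q23 → q16]. New: q34, q19, q16.
Round 3: r6 [q19 → q27]; r9 [q34 ∧ q33 → q1]; r12 [q16 ∧ q4 → q11]. New: q27, q1, q11.
Round 4: r13 [q1 ∧ q27 → q9]; r14 [q11 → q15]. New: q9, q15.
Round 5: r2 [q15 ∧ q9 → q17]. New: q17.
Closure: {q1, q11, q12, q15, q16, q17, q19, q20, q22, q23, q24, q25, q26, q27, q3, q30, q32, q33, q34, q36, q38, q39, q4, q5, q6, q7, q8, q9} — 28 facts.

28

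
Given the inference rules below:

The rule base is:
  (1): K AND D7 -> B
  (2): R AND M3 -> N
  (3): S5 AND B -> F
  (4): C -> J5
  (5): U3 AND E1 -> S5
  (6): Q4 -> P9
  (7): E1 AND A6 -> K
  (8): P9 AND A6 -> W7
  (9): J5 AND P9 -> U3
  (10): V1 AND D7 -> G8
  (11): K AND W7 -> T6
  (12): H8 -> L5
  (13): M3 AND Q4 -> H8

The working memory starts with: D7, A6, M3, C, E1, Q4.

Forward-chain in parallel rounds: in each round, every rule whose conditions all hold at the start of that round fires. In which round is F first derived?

Round 1: (4) [C -> J5]; (6) [Q4 -> P9]; (7) [E1 AND A6 -> K]; (13) [M3 AND Q4 -> H8]. Adds J5, P9, K, H8.
Round 2: (1) [K AND D7 -> B]; (8) [P9 AND A6 -> W7]; (9) [J5 AND P9 -> U3]; (12) [H8 -> L5]. Adds B, W7, U3, L5.
Round 3: (5) [U3 AND E1 -> S5]; (11) [K AND W7 -> T6]. Adds S5, T6.
Round 4: (3) [S5 AND B -> F]. Adds F.
F first appears in round 4.

4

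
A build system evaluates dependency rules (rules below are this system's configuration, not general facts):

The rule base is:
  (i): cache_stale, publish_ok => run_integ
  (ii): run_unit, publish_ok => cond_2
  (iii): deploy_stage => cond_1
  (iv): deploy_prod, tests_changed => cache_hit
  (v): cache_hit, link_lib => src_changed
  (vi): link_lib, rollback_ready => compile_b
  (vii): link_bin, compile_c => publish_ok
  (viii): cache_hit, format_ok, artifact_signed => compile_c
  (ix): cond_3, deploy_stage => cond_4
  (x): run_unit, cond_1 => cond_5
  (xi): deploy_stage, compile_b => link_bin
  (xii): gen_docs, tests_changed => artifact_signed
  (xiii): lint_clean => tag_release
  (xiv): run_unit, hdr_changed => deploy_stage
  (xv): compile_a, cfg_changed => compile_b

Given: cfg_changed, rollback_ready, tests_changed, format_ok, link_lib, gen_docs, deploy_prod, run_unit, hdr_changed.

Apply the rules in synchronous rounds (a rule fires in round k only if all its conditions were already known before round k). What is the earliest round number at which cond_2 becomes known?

Round 1 — (iv), (vi), (xii), (xiv), derive cache_hit, compile_b, artifact_signed, deploy_stage.
Round 2 — (iii), (v), (viii), (xi), derive cond_1, src_changed, compile_c, link_bin.
Round 3 — (vii), (x), derive publish_ok, cond_5.
Round 4 — (ii), derive cond_2.
cond_2 first appears in round 4.

4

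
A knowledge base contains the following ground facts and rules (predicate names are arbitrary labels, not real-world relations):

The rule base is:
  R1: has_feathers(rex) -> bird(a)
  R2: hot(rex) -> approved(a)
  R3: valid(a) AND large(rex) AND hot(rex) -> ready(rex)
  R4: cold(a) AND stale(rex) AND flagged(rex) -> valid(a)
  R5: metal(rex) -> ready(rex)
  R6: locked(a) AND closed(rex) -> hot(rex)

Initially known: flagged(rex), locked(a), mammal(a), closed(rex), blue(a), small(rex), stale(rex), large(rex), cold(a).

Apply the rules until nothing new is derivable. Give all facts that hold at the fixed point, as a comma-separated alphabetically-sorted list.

approved(a), blue(a), closed(rex), cold(a), flagged(rex), hot(rex), large(rex), locked(a), mammal(a), ready(rex), small(rex), stale(rex), valid(a)

Round 1 fires R4, R6, giving valid(a), hot(rex).
Round 2 fires R2, R3, giving approved(a), ready(rex).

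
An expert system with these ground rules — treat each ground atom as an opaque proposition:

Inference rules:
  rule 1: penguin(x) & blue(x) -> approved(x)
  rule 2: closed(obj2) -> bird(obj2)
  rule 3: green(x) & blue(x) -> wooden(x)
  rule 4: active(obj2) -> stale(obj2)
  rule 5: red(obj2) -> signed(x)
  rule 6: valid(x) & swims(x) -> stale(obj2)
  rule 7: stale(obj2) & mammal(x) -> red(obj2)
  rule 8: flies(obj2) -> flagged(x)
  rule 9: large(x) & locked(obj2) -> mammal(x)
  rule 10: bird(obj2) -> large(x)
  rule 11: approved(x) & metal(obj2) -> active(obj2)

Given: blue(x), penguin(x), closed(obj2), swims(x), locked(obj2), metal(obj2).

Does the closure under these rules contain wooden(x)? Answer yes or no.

no

[1] rule 1 [penguin(x) & blue(x) -> approved(x)]; rule 2 [closed(obj2) -> bird(obj2)]. ⇒ new: approved(x), bird(obj2).
[2] rule 10 [bird(obj2) -> large(x)]; rule 11 [approved(x) & metal(obj2) -> active(obj2)]. ⇒ new: large(x), active(obj2).
[3] rule 4 [active(obj2) -> stale(obj2)]; rule 9 [large(x) & locked(obj2) -> mammal(x)]. ⇒ new: stale(obj2), mammal(x).
[4] rule 7 [stale(obj2) & mammal(x) -> red(obj2)]. ⇒ new: red(obj2).
[5] rule 5 [red(obj2) -> signed(x)]. ⇒ new: signed(x).
Fixed point reached. wooden(x) is concluded only by rule 3; rule 3 needs green(x) (never derived).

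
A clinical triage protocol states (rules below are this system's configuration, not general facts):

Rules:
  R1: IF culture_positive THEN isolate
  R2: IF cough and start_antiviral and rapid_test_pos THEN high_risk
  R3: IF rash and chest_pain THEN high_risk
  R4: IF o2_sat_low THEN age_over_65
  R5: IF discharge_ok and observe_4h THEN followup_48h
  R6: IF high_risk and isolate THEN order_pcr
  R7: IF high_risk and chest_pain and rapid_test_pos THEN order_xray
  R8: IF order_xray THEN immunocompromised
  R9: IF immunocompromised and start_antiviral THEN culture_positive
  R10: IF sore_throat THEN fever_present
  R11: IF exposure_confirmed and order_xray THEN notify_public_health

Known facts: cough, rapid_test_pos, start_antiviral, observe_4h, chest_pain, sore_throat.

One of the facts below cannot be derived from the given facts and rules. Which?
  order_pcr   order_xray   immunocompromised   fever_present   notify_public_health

notify_public_health

Round 1 fires R2, R10, giving high_risk, fever_present.
Round 2 fires R7, giving order_xray.
Round 3 fires R8, giving immunocompromised.
Round 4 fires R9, giving culture_positive.
Round 5 fires R1, giving isolate.
Round 6 fires R6, giving order_pcr.
Derived: order_pcr (round 6), immunocompromised (round 3), order_xray (round 2), fever_present (round 1). notify_public_health never appears in any round.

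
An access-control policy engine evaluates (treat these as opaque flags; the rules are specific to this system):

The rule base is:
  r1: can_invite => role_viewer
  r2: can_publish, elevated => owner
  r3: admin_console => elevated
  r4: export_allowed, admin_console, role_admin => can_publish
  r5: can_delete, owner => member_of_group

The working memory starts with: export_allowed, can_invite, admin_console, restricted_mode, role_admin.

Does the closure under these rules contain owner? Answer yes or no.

Round 1 — r1, r3, r4, derive role_viewer, elevated, can_publish.
Round 2 — r2, derive owner.
owner appears in round 2, so it is derivable.

yes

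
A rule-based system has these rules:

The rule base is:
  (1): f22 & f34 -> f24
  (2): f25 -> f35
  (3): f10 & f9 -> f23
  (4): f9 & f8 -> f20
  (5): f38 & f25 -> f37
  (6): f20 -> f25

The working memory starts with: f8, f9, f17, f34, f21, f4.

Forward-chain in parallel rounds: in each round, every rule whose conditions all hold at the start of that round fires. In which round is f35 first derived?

3

Round 1 — (4), derive f20.
Round 2 — (6), derive f25.
Round 3 — (2), derive f35.
f35 first appears in round 3.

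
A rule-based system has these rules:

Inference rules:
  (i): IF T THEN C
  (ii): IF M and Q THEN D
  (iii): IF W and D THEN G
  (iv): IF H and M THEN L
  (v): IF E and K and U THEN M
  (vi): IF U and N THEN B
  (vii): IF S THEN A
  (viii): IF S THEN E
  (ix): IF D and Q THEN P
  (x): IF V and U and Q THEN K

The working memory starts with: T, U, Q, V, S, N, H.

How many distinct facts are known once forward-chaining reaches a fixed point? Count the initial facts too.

16

Round 1: (i) [IF T THEN C]; (vi) [IF U and N THEN B]; (vii) [IF S THEN A]; (viii) [IF S THEN E]; (x) [IF V and U and Q THEN K]. Adds C, B, A, E, K.
Round 2: (v) [IF E and K and U THEN M]. Adds M.
Round 3: (ii) [IF M and Q THEN D]; (iv) [IF H and M THEN L]. Adds D, L.
Round 4: (ix) [IF D and Q THEN P]. Adds P.
Closure: {A, B, C, D, E, H, K, L, M, N, P, Q, S, T, U, V} — 16 facts.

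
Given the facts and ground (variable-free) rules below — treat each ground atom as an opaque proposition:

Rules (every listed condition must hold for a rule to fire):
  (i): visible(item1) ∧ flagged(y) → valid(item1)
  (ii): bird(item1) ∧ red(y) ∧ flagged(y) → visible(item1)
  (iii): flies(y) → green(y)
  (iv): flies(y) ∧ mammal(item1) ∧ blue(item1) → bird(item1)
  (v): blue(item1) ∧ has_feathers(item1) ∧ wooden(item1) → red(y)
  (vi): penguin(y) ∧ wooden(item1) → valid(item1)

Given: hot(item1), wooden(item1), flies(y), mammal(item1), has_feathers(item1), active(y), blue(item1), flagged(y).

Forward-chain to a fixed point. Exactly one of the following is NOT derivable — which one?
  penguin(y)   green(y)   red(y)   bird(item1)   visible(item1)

penguin(y)

Round 1: (iii) [flies(y) → green(y)]; (iv) [flies(y) ∧ mammal(item1) ∧ blue(item1) → bird(item1)]; (v) [blue(item1) ∧ has_feathers(item1) ∧ wooden(item1) → red(y)]. New: green(y), bird(item1), red(y).
Round 2: (ii) [bird(item1) ∧ red(y) ∧ flagged(y) → visible(item1)]. New: visible(item1).
Round 3: (i) [visible(item1) ∧ flagged(y) → valid(item1)]. New: valid(item1).
Derived: bird(item1) (round 1), green(y) (round 1), visible(item1) (round 2), red(y) (round 1). penguin(y) never appears in any round.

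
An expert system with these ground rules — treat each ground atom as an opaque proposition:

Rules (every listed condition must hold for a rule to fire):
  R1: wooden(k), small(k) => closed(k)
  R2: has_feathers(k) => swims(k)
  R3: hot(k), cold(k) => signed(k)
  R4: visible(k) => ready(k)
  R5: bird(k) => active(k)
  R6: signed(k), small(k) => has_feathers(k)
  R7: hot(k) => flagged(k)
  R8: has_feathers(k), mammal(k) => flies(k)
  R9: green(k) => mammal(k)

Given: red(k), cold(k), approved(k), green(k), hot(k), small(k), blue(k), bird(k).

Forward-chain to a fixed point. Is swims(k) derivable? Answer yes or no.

Round 1: R3 [hot(k), cold(k) => signed(k)]; R5 [bird(k) => active(k)]; R7 [hot(k) => flagged(k)]; R9 [green(k) => mammal(k)]. New: signed(k), active(k), flagged(k), mammal(k).
Round 2: R6 [signed(k), small(k) => has_feathers(k)]. New: has_feathers(k).
Round 3: R2 [has_feathers(k) => swims(k)]; R8 [has_feathers(k), mammal(k) => flies(k)]. New: swims(k), flies(k).
swims(k) appears in round 3, so it is derivable.

yes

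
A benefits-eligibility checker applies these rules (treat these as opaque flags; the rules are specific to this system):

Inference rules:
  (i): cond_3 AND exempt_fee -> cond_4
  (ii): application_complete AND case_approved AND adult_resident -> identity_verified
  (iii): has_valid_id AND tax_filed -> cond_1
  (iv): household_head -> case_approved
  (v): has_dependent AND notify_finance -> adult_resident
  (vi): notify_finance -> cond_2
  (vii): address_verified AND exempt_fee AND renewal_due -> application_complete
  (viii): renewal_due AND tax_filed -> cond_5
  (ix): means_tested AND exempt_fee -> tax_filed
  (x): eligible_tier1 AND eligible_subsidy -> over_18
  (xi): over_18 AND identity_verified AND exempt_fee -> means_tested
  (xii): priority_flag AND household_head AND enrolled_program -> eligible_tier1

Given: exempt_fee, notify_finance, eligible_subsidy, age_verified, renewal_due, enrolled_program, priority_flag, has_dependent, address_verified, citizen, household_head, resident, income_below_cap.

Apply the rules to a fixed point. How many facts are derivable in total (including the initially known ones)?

23

Round 1 fires (iv), (v), (vi), (vii), (xii), giving case_approved, adult_resident, cond_2, application_complete, eligible_tier1.
Round 2 fires (ii), (x), giving identity_verified, over_18.
Round 3 fires (xi), giving means_tested.
Round 4 fires (ix), giving tax_filed.
Round 5 fires (viii), giving cond_5.
Closure: {address_verified, adult_resident, age_verified, application_complete, case_approved, citizen, cond_2, cond_5, eligible_subsidy, eligible_tier1, enrolled_program, exempt_fee, has_dependent, household_head, identity_verified, income_below_cap, means_tested, notify_finance, over_18, priority_flag, renewal_due, resident, tax_filed} — 23 facts.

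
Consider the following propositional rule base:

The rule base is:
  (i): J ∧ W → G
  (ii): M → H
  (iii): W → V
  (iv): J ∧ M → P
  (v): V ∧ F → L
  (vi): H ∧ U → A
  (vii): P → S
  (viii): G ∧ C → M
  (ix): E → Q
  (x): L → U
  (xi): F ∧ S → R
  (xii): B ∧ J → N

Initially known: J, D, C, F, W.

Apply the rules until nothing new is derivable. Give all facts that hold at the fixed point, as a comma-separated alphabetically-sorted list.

[1] (i) [J ∧ W → G]; (iii) [W → V]. ⇒ new: G, V.
[2] (v) [V ∧ F → L]; (viii) [G ∧ C → M]. ⇒ new: L, M.
[3] (ii) [M → H]; (iv) [J ∧ M → P]; (x) [L → U]. ⇒ new: H, P, U.
[4] (vi) [H ∧ U → A]; (vii) [P → S]. ⇒ new: A, S.
[5] (xi) [F ∧ S → R]. ⇒ new: R.

A, C, D, F, G, H, J, L, M, P, R, S, U, V, W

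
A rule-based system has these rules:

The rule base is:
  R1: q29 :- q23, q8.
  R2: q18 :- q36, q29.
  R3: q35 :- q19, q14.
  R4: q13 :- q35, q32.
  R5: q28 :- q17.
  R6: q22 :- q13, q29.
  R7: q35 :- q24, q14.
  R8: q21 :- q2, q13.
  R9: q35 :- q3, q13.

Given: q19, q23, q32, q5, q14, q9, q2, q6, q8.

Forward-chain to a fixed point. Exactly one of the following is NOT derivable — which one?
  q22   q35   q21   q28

q28

Round 1: R1 [q29 :- q23, q8.]; R3 [q35 :- q19, q14.]. New: q29, q35.
Round 2: R4 [q13 :- q35, q32.]. New: q13.
Round 3: R6 [q22 :- q13, q29.]; R8 [q21 :- q2, q13.]. New: q22, q21.
Derived: q21 (round 3), q22 (round 3), q35 (round 1). q28 never appears in any round.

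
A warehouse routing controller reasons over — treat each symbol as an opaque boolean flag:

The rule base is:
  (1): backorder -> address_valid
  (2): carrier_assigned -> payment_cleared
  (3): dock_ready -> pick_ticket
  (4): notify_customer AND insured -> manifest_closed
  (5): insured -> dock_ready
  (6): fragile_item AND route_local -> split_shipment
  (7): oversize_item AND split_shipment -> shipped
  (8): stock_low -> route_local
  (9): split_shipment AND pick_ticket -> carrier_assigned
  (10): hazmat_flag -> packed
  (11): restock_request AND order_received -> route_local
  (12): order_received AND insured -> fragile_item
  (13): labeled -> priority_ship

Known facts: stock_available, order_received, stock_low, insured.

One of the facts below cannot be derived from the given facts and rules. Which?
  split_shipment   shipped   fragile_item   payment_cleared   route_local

Round 1 — (5), (8), (12), derive dock_ready, route_local, fragile_item.
Round 2 — (3), (6), derive pick_ticket, split_shipment.
Round 3 — (9), derive carrier_assigned.
Round 4 — (2), derive payment_cleared.
Derived: payment_cleared (round 4), route_local (round 1), split_shipment (round 2), fragile_item (round 1). shipped never appears in any round.

shipped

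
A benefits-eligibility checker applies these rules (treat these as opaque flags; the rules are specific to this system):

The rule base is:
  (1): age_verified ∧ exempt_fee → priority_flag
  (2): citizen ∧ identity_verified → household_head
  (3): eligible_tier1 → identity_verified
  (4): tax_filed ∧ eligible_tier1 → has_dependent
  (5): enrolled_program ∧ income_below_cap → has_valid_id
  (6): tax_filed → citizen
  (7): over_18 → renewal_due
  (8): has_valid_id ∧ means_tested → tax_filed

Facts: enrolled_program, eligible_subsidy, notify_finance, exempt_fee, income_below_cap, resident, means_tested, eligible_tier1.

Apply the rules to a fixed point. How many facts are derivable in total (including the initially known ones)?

Round 1: (3) [eligible_tier1 → identity_verified]; (5) [enrolled_program ∧ income_below_cap → has_valid_id]. Adds identity_verified, has_valid_id.
Round 2: (8) [has_valid_id ∧ means_tested → tax_filed]. Adds tax_filed.
Round 3: (4) [tax_filed ∧ eligible_tier1 → has_dependent]; (6) [tax_filed → citizen]. Adds has_dependent, citizen.
Round 4: (2) [citizen ∧ identity_verified → household_head]. Adds household_head.
Closure: {citizen, eligible_subsidy, eligible_tier1, enrolled_program, exempt_fee, has_dependent, has_valid_id, household_head, identity_verified, income_below_cap, means_tested, notify_finance, resident, tax_filed} — 14 facts.

14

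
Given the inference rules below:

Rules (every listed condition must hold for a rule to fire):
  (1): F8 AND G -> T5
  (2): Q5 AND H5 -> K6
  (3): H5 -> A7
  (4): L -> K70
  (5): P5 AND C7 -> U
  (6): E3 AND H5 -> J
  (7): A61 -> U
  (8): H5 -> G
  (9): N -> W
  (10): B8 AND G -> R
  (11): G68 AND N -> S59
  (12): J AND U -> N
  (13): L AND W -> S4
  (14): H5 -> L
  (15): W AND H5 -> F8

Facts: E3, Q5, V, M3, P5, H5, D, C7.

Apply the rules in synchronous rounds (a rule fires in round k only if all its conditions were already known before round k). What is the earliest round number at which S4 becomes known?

Round 1: (2) [Q5 AND H5 -> K6]; (3) [H5 -> A7]; (5) [P5 AND C7 -> U]; (6) [E3 AND H5 -> J]; (8) [H5 -> G]; (14) [H5 -> L]. New: K6, A7, U, J, G, L.
Round 2: (4) [L -> K70]; (12) [J AND U -> N]. New: K70, N.
Round 3: (9) [N -> W]. New: W.
Round 4: (13) [L AND W -> S4]; (15) [W AND H5 -> F8]. New: S4, F8.
S4 first appears in round 4.

4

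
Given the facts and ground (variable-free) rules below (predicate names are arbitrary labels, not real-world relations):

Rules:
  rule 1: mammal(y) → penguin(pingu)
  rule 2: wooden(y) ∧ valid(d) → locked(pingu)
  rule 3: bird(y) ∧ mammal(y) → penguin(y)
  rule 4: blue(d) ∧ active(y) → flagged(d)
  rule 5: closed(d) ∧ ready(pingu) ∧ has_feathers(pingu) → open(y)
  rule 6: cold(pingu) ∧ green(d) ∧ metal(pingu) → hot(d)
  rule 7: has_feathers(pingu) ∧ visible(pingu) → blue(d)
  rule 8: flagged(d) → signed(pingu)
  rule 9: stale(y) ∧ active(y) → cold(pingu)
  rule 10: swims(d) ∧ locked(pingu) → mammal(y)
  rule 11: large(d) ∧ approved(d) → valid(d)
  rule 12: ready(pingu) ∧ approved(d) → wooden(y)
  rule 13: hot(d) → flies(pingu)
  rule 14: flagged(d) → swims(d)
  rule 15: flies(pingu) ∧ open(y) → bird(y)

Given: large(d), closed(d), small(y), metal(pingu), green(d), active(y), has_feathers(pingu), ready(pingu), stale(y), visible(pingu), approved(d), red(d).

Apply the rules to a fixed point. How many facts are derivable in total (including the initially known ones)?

27

Round 1: rule 5 [closed(d) ∧ ready(pingu) ∧ has_feathers(pingu) → open(y)]; rule 7 [has_feathers(pingu) ∧ visible(pingu) → blue(d)]; rule 9 [stale(y) ∧ active(y) → cold(pingu)]; rule 11 [large(d) ∧ approved(d) → valid(d)]; rule 12 [ready(pingu) ∧ approved(d) → wooden(y)]. Adds open(y), blue(d), cold(pingu), valid(d), wooden(y).
Round 2: rule 2 [wooden(y) ∧ valid(d) → locked(pingu)]; rule 4 [blue(d) ∧ active(y) → flagged(d)]; rule 6 [cold(pingu) ∧ green(d) ∧ metal(pingu) → hot(d)]. Adds locked(pingu), flagged(d), hot(d).
Round 3: rule 8 [flagged(d) → signed(pingu)]; rule 13 [hot(d) → flies(pingu)]; rule 14 [flagged(d) → swims(d)]. Adds signed(pingu), flies(pingu), swims(d).
Round 4: rule 10 [swims(d) ∧ locked(pingu) → mammal(y)]; rule 15 [flies(pingu) ∧ open(y) → bird(y)]. Adds mammal(y), bird(y).
Round 5: rule 1 [mammal(y) → penguin(pingu)]; rule 3 [bird(y) ∧ mammal(y) → penguin(y)]. Adds penguin(pingu), penguin(y).
Closure: {active(y), approved(d), bird(y), blue(d), closed(d), cold(pingu), flagged(d), flies(pingu), green(d), has_feathers(pingu), hot(d), large(d), locked(pingu), mammal(y), metal(pingu), open(y), penguin(pingu), penguin(y), ready(pingu), red(d), signed(pingu), small(y), stale(y), swims(d), valid(d), visible(pingu), wooden(y)} — 27 facts.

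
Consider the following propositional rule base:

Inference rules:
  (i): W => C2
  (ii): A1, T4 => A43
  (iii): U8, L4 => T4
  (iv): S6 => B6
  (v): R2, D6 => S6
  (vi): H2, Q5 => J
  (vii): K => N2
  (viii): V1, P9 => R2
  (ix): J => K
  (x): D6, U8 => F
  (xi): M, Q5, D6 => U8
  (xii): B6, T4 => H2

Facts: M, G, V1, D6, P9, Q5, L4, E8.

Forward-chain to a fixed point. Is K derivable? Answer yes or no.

yes

[1] (viii) [V1, P9 => R2]; (xi) [M, Q5, D6 => U8]. ⇒ new: R2, U8.
[2] (iii) [U8, L4 => T4]; (v) [R2, D6 => S6]; (x) [D6, U8 => F]. ⇒ new: T4, S6, F.
[3] (iv) [S6 => B6]. ⇒ new: B6.
[4] (xii) [B6, T4 => H2]. ⇒ new: H2.
[5] (vi) [H2, Q5 => J]. ⇒ new: J.
[6] (ix) [J => K]. ⇒ new: K.
[7] (vii) [K => N2]. ⇒ new: N2.
K appears in round 6, so it is derivable.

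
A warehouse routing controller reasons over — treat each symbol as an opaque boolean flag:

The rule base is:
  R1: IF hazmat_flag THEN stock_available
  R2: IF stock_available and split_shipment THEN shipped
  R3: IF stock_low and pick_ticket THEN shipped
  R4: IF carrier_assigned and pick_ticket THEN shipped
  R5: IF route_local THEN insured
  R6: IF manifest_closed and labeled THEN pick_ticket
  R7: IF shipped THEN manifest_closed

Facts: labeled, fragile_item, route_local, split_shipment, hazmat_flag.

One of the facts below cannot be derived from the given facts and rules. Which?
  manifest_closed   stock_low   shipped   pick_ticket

stock_low

Round 1 — R1, R5, derive stock_available, insured.
Round 2 — R2, derive shipped.
Round 3 — R7, derive manifest_closed.
Round 4 — R6, derive pick_ticket.
Derived: pick_ticket (round 4), manifest_closed (round 3), shipped (round 2). stock_low never appears in any round.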